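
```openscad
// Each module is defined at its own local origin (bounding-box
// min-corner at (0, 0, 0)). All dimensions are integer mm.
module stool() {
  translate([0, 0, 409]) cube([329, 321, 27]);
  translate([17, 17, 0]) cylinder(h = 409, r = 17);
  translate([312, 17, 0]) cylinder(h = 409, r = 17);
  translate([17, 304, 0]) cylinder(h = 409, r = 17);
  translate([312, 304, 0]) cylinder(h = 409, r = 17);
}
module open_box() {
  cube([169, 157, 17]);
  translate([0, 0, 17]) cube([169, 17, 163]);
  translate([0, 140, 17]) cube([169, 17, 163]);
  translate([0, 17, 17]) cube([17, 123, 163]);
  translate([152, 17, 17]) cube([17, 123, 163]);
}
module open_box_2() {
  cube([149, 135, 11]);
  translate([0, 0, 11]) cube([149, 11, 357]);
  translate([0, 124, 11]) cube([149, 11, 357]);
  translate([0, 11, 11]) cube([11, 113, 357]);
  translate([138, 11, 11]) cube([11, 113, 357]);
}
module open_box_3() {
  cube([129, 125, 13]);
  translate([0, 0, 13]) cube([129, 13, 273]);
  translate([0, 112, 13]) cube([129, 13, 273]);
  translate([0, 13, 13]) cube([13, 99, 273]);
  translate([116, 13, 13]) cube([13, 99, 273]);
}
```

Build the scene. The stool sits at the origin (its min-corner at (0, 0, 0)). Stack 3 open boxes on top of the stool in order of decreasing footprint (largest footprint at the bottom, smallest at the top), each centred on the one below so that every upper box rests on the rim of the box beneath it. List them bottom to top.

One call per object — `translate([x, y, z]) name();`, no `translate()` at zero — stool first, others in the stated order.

stool();
translate([80, 82, 436]) open_box();
translate([90, 93, 616]) open_box_2();
translate([100, 98, 984]) open_box_3();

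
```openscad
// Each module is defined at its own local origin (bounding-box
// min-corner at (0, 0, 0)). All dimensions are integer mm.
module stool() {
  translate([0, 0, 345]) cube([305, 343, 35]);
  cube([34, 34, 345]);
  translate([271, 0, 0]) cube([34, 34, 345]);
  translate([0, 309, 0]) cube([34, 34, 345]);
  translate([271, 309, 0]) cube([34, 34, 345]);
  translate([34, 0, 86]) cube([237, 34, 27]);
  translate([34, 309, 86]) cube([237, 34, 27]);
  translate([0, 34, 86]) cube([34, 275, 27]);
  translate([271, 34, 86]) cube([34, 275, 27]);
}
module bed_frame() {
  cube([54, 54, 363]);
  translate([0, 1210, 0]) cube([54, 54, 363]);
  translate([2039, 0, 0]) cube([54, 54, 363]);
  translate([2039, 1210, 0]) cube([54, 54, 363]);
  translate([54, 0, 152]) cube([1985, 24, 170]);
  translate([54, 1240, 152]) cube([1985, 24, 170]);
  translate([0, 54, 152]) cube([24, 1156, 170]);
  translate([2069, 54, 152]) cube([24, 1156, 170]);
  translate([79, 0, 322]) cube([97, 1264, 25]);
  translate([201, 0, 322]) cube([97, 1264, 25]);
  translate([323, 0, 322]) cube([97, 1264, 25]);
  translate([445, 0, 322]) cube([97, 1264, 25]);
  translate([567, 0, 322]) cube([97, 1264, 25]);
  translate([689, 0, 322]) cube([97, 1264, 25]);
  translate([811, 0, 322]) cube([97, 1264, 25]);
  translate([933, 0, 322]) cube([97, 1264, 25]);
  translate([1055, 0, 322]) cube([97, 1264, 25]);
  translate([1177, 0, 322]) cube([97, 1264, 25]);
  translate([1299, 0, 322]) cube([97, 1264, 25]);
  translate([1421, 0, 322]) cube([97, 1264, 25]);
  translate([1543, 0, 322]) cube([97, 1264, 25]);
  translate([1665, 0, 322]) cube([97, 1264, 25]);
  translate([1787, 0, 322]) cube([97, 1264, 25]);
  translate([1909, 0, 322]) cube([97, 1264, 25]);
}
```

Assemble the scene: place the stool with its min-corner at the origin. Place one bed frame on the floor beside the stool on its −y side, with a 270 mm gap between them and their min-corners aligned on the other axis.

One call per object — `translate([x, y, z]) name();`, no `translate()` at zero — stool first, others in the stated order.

stool();
translate([0, -1534, 0]) bed_frame();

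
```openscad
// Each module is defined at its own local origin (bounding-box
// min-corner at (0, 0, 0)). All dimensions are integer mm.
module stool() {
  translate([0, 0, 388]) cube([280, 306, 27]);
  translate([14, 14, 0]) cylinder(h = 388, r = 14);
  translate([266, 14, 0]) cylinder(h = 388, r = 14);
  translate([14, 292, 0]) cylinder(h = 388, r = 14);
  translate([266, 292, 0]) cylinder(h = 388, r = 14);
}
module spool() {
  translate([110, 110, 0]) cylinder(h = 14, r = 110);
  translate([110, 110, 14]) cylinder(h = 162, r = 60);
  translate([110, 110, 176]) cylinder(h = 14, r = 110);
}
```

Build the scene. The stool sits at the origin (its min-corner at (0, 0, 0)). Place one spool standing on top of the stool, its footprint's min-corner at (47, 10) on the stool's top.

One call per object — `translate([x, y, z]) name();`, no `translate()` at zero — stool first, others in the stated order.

stool();
translate([47, 10, 415]) spool();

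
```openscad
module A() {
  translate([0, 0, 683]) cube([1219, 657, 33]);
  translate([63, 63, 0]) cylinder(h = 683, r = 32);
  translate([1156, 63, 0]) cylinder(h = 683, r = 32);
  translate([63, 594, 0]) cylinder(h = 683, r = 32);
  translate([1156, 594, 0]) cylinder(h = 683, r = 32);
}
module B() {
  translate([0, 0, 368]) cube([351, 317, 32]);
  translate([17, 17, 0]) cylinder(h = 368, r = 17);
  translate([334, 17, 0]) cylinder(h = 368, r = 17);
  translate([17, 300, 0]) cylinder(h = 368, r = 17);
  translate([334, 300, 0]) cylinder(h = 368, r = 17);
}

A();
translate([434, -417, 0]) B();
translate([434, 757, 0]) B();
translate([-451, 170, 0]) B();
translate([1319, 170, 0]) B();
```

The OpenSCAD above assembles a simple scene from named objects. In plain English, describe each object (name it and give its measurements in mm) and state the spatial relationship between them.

A is a table: top 1219 mm (x) × 657 mm (y), 33 mm thick, upper face at z = 716 mm, on four round legs of 64 mm diameter, each leg's bounding box inset 31 mm from the nearest pair of top edges, running from z = 0 to the bottom of the top.

B is a four-legged stool. The seat is a 351×317×32 mm slab whose top surface is at z = 400 mm; four round legs, each 34 mm in diameter, run from the floor (z = 0) to the underside of the seat, each leg's axis is inset half a diameter from the nearest pair of seat edges (so the leg's bounding box is flush with the corner).

Four stools sit around the table at the −y, +y, −x, +x sides.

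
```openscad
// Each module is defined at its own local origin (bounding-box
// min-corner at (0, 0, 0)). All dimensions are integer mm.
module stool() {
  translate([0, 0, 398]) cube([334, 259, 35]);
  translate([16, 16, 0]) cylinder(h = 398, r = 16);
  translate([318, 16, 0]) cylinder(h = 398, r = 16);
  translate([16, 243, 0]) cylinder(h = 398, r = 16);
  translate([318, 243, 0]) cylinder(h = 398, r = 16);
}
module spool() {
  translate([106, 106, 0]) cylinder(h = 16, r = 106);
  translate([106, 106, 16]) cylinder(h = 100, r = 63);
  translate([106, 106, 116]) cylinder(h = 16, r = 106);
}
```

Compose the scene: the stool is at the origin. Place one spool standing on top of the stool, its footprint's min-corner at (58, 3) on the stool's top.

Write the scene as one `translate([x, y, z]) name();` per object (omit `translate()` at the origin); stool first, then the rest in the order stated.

stool();
translate([58, 3, 433]) spool();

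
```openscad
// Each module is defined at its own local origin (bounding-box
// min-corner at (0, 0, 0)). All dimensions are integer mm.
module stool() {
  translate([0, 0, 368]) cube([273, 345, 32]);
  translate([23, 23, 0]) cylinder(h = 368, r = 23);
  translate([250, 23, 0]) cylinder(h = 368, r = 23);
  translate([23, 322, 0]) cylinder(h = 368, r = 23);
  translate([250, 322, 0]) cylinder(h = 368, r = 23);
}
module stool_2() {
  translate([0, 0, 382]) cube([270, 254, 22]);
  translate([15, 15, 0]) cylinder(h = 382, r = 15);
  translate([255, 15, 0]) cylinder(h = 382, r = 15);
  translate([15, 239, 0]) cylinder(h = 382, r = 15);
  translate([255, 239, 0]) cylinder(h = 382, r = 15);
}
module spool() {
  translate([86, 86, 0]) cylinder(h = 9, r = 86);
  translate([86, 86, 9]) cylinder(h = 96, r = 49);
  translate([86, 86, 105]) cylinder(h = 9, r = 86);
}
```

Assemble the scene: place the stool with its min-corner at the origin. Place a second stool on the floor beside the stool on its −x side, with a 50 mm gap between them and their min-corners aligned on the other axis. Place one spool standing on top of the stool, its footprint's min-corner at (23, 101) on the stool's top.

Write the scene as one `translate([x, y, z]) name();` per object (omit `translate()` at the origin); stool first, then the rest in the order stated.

stool();
translate([-320, 0, 0]) stool_2();
translate([23, 101, 400]) spool();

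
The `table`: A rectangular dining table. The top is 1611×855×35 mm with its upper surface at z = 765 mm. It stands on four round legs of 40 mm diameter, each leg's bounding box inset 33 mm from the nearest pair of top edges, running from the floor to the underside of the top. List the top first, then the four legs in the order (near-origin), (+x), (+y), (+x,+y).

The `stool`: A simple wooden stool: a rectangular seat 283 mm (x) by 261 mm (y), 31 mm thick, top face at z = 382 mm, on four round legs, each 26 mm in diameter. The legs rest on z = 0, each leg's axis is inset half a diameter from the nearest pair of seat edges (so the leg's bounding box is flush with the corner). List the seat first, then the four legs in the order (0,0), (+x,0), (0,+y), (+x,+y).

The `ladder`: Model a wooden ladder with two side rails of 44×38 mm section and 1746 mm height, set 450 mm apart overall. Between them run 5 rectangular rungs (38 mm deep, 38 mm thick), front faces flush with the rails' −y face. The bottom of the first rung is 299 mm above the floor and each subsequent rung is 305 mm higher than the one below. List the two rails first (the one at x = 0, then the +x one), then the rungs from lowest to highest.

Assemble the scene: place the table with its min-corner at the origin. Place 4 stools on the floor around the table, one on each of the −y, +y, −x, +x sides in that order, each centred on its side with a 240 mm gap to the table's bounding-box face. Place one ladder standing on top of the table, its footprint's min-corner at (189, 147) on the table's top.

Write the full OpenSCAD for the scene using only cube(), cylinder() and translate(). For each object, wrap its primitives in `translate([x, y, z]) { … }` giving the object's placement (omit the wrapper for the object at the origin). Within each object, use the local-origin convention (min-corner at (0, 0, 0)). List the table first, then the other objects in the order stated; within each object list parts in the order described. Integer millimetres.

translate([0, 0, 730]) cube([1611, 855, 35]);
translate([53, 53, 0]) cylinder(h = 730, r = 20);
translate([1558, 53, 0]) cylinder(h = 730, r = 20);
translate([53, 802, 0]) cylinder(h = 730, r = 20);
translate([1558, 802, 0]) cylinder(h = 730, r = 20);
translate([664, -501, 0]) {
  translate([0, 0, 351]) cube([283, 261, 31]);
  translate([13, 13, 0]) cylinder(h = 351, r = 13);
  translate([270, 13, 0]) cylinder(h = 351, r = 13);
  translate([13, 248, 0]) cylinder(h = 351, r = 13);
  translate([270, 248, 0]) cylinder(h = 351, r = 13);
}
translate([664, 1095, 0]) {
  translate([0, 0, 351]) cube([283, 261, 31]);
  translate([13, 13, 0]) cylinder(h = 351, r = 13);
  translate([270, 13, 0]) cylinder(h = 351, r = 13);
  translate([13, 248, 0]) cylinder(h = 351, r = 13);
  translate([270, 248, 0]) cylinder(h = 351, r = 13);
}
translate([-523, 297, 0]) {
  translate([0, 0, 351]) cube([283, 261, 31]);
  translate([13, 13, 0]) cylinder(h = 351, r = 13);
  translate([270, 13, 0]) cylinder(h = 351, r = 13);
  translate([13, 248, 0]) cylinder(h = 351, r = 13);
  translate([270, 248, 0]) cylinder(h = 351, r = 13);
}
translate([1851, 297, 0]) {
  translate([0, 0, 351]) cube([283, 261, 31]);
  translate([13, 13, 0]) cylinder(h = 351, r = 13);
  translate([270, 13, 0]) cylinder(h = 351, r = 13);
  translate([13, 248, 0]) cylinder(h = 351, r = 13);
  translate([270, 248, 0]) cylinder(h = 351, r = 13);
}
translate([189, 147, 765]) {
  cube([44, 38, 1746]);
  translate([406, 0, 0]) cube([44, 38, 1746]);
  translate([44, 0, 299]) cube([362, 38, 38]);
  translate([44, 0, 604]) cube([362, 38, 38]);
  translate([44, 0, 909]) cube([362, 38, 38]);
  translate([44, 0, 1214]) cube([362, 38, 38]);
  translate([44, 0, 1519]) cube([362, 38, 38]);
}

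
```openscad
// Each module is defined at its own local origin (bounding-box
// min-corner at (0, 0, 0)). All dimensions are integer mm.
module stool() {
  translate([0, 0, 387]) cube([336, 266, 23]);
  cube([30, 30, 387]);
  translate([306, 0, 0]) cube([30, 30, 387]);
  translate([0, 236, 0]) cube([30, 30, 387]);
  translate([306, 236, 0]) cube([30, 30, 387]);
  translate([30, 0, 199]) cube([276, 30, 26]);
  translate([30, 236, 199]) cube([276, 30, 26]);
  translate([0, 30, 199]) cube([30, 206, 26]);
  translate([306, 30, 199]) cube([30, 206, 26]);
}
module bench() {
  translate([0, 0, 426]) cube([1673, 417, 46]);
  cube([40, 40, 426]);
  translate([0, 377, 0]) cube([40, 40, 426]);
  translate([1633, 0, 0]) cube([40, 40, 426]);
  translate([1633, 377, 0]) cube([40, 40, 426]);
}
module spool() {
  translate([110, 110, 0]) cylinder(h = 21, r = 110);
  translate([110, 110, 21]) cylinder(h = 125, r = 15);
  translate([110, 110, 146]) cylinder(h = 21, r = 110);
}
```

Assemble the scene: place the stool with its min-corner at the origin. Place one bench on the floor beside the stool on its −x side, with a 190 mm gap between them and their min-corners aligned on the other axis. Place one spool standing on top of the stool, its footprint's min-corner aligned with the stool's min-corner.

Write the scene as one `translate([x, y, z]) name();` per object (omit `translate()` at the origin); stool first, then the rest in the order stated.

stool();
translate([-1863, 0, 0]) bench();
translate([0, 0, 410]) spool();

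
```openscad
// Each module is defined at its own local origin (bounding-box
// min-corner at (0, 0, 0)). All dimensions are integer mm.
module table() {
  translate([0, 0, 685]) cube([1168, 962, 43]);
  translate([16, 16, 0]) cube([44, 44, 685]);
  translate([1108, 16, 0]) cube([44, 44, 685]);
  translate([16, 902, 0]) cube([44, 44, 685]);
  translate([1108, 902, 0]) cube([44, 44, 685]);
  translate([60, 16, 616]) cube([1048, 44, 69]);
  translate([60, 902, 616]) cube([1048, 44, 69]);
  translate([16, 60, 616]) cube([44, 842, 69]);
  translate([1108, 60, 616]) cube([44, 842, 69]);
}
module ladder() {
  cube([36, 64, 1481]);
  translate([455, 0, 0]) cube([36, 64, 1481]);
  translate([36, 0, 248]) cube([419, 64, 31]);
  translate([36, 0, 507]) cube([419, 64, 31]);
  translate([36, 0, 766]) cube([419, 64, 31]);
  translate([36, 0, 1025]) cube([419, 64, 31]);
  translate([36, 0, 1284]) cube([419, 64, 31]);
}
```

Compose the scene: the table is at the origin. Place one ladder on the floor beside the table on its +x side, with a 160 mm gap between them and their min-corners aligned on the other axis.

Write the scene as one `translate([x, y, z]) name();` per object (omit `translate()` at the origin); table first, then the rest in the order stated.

table();
translate([1328, 0, 0]) ladder();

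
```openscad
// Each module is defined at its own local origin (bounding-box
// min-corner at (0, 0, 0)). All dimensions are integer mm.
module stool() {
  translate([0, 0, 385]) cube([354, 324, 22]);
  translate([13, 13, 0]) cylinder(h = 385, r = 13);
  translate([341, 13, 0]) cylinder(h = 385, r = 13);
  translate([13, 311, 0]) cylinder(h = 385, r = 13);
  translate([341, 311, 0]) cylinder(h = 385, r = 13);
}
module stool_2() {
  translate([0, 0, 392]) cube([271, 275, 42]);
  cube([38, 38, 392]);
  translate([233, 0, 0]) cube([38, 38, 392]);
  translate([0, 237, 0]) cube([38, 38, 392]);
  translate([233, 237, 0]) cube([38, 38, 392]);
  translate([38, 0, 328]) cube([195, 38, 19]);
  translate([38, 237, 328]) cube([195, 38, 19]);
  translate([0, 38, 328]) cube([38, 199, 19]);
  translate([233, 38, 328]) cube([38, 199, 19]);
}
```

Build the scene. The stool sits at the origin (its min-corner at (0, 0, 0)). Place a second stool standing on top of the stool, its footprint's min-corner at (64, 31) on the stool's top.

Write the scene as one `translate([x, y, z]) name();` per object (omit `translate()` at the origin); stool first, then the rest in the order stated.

stool();
translate([64, 31, 407]) stool_2();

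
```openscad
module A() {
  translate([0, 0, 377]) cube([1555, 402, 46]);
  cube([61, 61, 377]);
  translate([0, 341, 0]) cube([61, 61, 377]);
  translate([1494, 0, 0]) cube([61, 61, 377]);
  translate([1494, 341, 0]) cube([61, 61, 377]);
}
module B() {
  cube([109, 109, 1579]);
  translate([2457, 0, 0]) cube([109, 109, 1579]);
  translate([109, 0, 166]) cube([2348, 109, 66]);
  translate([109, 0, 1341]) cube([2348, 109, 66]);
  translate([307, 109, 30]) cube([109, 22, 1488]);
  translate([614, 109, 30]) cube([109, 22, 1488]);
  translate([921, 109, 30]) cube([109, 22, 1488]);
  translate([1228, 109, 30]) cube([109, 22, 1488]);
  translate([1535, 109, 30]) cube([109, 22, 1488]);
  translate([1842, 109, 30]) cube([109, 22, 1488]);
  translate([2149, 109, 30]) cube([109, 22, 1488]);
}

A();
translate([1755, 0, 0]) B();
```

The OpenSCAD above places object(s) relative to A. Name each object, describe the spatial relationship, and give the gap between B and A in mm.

A is a bench. B is a fence section. The fence section is on the floor beside the bench on its +x side. The gap between the fence section and the bench is 200 mm.

The fence section's nearest face is 200 mm from the bench's +x face.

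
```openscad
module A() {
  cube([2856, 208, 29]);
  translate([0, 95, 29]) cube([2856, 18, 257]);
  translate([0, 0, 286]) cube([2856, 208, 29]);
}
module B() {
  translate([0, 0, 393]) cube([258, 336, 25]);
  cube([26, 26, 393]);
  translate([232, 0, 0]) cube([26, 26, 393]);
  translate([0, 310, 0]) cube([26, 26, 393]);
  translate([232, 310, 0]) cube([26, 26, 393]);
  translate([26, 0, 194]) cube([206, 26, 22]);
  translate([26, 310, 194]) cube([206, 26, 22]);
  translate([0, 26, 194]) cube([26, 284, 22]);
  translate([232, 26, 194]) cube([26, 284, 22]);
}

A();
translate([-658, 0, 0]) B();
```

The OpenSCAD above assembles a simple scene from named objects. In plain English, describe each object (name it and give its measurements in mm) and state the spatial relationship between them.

A is an I-beam lying along x, 2856 mm long. Overall section height 315 mm. Two flanges 208 mm wide (y) and 29 mm thick, one on the floor and one at the top; a web 18 mm thick runs between them, centred on the flange width.

B is a simple wooden stool: a rectangular seat 258 mm (x) by 336 mm (y), 25 mm thick, top face at z = 418 mm, on four square legs, each 26×26 mm in cross-section. The legs rest on z = 0, each flush with a corner of the seat. Four stretchers, 26 mm wide and 22 mm tall, connect adjacent legs with their undersides at z = 194 mm, each running between the inner faces of the legs it joins and aligned with the legs' outer faces on the other axis.

The stool is on the floor beside the I-beam on its −x side.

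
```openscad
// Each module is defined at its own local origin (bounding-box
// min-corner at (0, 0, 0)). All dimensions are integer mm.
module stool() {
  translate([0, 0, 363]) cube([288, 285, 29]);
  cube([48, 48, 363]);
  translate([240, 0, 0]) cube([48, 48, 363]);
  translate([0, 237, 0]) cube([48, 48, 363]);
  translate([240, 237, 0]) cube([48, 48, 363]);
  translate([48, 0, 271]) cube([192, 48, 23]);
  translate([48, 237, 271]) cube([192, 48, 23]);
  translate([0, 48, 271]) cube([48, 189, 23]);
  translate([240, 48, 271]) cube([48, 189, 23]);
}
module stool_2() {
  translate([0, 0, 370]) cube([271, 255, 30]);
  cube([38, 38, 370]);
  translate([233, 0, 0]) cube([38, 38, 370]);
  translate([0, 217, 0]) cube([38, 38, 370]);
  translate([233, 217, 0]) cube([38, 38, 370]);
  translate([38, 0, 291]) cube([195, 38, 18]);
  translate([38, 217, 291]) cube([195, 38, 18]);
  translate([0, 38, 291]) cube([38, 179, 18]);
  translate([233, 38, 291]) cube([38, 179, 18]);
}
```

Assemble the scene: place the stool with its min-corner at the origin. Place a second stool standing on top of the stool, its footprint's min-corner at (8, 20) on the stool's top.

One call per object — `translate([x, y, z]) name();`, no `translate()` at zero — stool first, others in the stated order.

stool();
translate([8, 20, 392]) stool_2();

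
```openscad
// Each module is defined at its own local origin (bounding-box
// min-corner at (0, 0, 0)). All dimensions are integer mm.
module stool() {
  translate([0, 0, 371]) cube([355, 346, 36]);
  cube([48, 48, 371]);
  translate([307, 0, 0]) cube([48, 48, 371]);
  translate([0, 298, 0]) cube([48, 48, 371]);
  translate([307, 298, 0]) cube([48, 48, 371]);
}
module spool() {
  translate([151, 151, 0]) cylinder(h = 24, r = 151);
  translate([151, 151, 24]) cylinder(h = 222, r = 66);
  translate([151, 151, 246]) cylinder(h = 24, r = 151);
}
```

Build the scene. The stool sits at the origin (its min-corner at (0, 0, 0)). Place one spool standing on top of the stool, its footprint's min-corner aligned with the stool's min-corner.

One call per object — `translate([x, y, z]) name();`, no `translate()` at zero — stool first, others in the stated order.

stool();
translate([0, 0, 407]) spool();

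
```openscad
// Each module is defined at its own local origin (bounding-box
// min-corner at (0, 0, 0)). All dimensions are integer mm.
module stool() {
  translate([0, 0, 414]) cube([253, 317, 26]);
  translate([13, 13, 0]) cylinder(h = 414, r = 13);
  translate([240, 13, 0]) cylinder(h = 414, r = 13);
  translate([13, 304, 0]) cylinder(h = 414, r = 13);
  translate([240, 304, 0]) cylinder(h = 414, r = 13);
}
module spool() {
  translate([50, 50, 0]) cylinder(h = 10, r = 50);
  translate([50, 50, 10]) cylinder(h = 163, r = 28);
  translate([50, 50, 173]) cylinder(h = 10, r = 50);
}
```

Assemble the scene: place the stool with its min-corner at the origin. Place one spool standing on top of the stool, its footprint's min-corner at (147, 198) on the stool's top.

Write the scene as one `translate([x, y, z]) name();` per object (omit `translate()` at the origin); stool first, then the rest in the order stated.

stool();
translate([147, 198, 440]) spool();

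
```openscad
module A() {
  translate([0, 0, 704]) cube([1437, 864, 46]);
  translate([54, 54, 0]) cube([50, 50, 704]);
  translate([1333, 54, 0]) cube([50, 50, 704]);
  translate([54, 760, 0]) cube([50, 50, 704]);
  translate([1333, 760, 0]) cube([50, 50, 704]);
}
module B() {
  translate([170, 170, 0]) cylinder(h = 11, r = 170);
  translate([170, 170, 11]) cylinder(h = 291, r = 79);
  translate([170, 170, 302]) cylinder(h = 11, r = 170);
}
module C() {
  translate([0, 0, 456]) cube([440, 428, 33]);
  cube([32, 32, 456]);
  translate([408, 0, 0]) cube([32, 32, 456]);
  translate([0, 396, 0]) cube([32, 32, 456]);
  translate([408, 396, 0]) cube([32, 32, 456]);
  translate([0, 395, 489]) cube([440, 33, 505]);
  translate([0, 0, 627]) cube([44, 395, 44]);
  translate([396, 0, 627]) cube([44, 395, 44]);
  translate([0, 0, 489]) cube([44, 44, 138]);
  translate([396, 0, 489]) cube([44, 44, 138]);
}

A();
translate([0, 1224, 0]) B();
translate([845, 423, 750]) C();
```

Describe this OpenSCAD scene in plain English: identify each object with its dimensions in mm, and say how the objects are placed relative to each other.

A is a rectangular dining table. The top is 1437×864×46 mm with its upper surface at z = 750 mm. It stands on four 50×50 mm square legs, each inset 54 mm from the nearest pair of top edges, running from the floor to the underside of the top.

B is a spool: two coaxial disc flanges of radius 170 mm and thickness 11 mm, joined by a core cylinder of radius 79 mm and height 291 mm. The lower flange rests on z = 0 and the three cylinders share a vertical axis.

C is a chair: 440×428 mm seat, 33 mm thick, top at z = 489 mm, on four 32 mm square corner legs flush with the seat edges. A 33 mm thick backrest slab spans the full seat width, extending 505 mm above the seat top, its back face flush with the seat's +y edge. Two armrests of 44×44 mm section run along each side from the seat's front edge to the front of the backrest, top faces 182 mm above the seat top and outer faces flush with the seat's x-edges; a 44×44 mm post under the front of each armrest stands on the seat at the front corner.

The spool is on the floor beside the table on its +y side. The chair is on top of the table.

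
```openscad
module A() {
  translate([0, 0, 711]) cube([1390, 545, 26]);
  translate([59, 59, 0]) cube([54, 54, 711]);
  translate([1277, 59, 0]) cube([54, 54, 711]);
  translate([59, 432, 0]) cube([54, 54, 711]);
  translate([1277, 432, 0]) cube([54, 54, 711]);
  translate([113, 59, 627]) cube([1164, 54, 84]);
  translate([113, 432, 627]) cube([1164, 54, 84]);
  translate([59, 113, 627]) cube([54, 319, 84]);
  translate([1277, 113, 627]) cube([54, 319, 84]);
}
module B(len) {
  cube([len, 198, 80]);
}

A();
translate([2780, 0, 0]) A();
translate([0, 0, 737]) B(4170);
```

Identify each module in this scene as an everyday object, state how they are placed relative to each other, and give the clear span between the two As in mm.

A is a table. B is a beam. A beam spans the tops of two tables. The clear span between the two tables is 1390 mm.

Second table starts at x = 2780; first ends at x = 1390; clear span = 2780 − 1390 = 1390 mm.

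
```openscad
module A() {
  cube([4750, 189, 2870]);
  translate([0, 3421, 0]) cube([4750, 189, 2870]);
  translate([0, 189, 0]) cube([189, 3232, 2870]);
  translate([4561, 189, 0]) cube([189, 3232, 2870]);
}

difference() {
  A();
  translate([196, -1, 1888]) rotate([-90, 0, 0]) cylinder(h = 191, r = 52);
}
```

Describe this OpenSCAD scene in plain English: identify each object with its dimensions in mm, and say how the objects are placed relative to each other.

A is a box-shaped house frame (walls only): outside footprint 4750×3610 mm, wall height 2870 mm, wall thickness 189 mm. The two y-facing walls run the full x-width; the two x-facing walls fit between the inner faces of the y-facing walls.

The house frame has a circular hole of radius 52 mm through its front wall, centred at (x = 196, z = 1888).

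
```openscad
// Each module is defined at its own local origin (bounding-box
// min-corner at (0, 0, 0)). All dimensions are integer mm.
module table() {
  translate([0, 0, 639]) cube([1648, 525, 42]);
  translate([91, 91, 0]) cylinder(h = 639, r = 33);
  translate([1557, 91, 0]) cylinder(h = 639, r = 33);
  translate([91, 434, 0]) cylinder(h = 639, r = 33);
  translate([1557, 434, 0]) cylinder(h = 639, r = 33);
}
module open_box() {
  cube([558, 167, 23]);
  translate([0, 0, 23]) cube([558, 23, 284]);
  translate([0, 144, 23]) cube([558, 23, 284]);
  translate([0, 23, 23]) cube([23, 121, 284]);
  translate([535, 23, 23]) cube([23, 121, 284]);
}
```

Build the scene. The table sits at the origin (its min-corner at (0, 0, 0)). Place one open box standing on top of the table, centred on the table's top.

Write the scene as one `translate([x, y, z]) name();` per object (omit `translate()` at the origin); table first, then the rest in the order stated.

table();
translate([545, 179, 681]) open_box();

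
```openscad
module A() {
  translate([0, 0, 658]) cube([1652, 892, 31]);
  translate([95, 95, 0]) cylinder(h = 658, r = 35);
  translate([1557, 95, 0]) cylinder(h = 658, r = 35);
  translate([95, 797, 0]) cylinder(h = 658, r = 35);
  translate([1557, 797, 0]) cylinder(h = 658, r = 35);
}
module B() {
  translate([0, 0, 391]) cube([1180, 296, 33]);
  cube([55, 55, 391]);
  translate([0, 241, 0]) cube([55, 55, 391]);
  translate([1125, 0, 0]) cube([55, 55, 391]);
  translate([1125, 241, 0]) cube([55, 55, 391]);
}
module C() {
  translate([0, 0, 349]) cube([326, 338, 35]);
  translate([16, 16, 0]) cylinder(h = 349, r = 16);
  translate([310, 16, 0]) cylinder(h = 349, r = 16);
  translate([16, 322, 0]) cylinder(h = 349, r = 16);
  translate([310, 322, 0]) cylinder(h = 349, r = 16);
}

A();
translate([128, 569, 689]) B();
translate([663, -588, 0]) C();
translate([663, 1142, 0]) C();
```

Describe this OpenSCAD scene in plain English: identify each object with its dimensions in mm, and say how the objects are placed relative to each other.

A is a table with a 1652×892 mm rectangular top, 31 mm thick, top surface at z = 689 mm, supported by four round legs of 70 mm diameter, each leg's bounding box inset 60 mm from the nearest pair of top edges, running from the floor.

B is a bench: a 1180×296 mm seat slab, 33 mm thick, top at z = 424 mm, on four 55×55 mm square legs flush with the seat corners and standing on z = 0.

C is a simple wooden stool: a rectangular seat 326 mm (x) by 338 mm (y), 35 mm thick, top face at z = 384 mm, on four round legs, each 32 mm in diameter. The legs rest on z = 0, each leg's axis is inset half a diameter from the nearest pair of seat edges (so the leg's bounding box is flush with the corner).

The bench is on top of the table. Two stools sit around the table at the −y, +y sides.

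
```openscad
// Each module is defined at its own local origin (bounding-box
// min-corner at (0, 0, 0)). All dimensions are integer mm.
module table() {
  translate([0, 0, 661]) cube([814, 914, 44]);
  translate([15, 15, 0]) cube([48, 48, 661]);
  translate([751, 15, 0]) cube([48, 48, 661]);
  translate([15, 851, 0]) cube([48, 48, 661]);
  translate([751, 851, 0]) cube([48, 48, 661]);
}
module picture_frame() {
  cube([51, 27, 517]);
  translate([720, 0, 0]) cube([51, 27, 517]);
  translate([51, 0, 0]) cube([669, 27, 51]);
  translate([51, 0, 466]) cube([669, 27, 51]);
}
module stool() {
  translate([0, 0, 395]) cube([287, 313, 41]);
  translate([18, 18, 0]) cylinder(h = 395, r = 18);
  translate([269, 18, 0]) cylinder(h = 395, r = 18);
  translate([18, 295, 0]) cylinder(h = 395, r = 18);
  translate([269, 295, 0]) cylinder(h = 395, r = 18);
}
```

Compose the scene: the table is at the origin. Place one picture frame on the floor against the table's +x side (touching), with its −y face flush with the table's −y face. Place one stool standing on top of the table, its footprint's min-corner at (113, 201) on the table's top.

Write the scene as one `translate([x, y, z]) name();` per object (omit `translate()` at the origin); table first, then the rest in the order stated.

table();
translate([814, 0, 0]) picture_frame();
translate([113, 201, 705]) stool();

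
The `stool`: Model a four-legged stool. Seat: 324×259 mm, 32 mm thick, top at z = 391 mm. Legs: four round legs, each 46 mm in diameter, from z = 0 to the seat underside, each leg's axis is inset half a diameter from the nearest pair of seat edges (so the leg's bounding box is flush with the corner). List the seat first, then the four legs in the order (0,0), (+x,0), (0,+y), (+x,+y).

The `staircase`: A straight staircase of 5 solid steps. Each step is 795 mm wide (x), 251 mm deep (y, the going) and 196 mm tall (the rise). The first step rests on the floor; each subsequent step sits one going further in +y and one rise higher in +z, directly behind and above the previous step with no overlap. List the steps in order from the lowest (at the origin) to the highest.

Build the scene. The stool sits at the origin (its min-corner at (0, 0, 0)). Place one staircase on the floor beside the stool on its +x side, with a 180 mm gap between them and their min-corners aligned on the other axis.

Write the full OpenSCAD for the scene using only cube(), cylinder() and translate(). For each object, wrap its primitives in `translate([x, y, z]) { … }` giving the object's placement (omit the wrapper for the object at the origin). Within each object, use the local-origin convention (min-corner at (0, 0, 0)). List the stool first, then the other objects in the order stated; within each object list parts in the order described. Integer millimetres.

translate([0, 0, 359]) cube([324, 259, 32]);
translate([23, 23, 0]) cylinder(h = 359, r = 23);
translate([301, 23, 0]) cylinder(h = 359, r = 23);
translate([23, 236, 0]) cylinder(h = 359, r = 23);
translate([301, 236, 0]) cylinder(h = 359, r = 23);
translate([504, 0, 0]) {
  cube([795, 251, 196]);
  translate([0, 251, 196]) cube([795, 251, 196]);
  translate([0, 502, 392]) cube([795, 251, 196]);
  translate([0, 753, 588]) cube([795, 251, 196]);
  translate([0, 1004, 784]) cube([795, 251, 196]);
}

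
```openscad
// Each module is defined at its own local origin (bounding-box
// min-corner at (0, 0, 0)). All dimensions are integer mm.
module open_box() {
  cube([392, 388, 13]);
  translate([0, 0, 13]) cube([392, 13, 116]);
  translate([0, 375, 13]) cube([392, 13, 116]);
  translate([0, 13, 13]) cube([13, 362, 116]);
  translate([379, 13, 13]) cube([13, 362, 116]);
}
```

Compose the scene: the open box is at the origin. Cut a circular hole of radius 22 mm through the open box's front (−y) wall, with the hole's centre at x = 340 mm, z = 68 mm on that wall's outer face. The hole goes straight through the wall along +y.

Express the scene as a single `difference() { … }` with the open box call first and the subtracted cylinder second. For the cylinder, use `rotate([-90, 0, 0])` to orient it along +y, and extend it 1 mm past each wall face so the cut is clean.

difference() {
  open_box();
  translate([340, -1, 68]) rotate([-90, 0, 0]) cylinder(h = 15, r = 22);
}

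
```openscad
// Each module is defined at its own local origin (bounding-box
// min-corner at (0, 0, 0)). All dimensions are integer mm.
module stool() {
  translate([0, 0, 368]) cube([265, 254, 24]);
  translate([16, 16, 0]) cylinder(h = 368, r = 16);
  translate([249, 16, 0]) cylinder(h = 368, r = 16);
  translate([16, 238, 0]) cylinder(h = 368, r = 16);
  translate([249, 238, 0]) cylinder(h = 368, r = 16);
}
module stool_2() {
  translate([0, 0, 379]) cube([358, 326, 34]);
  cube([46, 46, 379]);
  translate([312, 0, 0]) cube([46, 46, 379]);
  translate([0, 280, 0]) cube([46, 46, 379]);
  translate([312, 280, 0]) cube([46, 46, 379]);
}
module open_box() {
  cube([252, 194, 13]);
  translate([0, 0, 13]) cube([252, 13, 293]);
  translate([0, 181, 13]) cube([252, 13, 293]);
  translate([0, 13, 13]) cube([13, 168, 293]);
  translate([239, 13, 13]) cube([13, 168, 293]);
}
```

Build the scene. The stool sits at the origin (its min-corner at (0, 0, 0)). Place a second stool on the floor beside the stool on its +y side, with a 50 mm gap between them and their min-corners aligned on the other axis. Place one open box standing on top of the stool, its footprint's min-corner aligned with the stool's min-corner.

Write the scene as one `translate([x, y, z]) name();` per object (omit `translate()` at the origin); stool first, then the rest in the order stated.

stool();
translate([0, 304, 0]) stool_2();
translate([0, 0, 392]) open_box();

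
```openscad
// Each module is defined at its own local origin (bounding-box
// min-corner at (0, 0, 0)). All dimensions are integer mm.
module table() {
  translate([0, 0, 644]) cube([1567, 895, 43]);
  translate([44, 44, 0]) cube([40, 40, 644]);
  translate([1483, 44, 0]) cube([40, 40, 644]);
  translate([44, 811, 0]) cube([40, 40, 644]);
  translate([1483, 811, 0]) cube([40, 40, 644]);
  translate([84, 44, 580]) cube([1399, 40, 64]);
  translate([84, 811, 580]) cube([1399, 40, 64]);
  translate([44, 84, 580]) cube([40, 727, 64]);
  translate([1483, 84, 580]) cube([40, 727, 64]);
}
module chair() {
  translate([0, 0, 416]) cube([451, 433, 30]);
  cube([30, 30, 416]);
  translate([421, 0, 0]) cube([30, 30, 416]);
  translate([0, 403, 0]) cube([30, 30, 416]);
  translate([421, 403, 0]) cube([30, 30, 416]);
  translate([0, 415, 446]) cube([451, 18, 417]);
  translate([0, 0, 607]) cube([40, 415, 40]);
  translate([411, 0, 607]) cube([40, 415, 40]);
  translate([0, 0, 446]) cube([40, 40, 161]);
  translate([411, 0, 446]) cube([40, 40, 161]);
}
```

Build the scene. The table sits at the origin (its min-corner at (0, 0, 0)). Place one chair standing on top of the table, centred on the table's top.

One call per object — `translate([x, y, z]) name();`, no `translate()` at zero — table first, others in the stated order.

table();
translate([558, 231, 687]) chair();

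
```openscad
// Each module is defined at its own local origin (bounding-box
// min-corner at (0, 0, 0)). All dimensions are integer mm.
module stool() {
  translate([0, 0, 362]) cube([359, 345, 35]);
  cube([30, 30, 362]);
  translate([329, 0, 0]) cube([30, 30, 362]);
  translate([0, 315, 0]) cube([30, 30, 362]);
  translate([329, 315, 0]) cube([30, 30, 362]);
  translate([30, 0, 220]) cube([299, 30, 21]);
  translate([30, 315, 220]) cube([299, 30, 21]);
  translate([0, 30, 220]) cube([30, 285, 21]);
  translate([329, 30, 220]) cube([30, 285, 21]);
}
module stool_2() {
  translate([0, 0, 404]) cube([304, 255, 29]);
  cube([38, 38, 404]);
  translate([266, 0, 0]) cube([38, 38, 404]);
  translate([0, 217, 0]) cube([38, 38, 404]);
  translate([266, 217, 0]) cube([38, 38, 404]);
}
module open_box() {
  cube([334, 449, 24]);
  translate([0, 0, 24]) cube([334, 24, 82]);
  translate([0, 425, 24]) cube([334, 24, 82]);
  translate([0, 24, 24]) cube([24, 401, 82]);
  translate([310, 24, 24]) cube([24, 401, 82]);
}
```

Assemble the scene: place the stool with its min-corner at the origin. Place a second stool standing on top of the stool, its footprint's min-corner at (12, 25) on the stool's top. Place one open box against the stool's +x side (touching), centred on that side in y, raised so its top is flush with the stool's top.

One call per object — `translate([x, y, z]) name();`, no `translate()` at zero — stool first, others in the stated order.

stool();
translate([12, 25, 397]) stool_2();
translate([359, -52, 291]) open_box();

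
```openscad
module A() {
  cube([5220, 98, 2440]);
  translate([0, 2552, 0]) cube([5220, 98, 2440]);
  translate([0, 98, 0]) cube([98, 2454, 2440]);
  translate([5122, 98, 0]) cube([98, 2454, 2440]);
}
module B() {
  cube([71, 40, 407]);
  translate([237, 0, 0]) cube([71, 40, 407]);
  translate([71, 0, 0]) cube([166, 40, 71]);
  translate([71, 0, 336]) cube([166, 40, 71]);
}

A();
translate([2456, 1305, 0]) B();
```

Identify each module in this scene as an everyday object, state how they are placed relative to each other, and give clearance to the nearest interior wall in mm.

Clearances: x = 2358, y = 1207; minimum 1207 mm.

A is a house frame. B is a picture frame. The picture frame sits inside the house frame, centred. The clearance to the nearest interior wall is 1207 mm.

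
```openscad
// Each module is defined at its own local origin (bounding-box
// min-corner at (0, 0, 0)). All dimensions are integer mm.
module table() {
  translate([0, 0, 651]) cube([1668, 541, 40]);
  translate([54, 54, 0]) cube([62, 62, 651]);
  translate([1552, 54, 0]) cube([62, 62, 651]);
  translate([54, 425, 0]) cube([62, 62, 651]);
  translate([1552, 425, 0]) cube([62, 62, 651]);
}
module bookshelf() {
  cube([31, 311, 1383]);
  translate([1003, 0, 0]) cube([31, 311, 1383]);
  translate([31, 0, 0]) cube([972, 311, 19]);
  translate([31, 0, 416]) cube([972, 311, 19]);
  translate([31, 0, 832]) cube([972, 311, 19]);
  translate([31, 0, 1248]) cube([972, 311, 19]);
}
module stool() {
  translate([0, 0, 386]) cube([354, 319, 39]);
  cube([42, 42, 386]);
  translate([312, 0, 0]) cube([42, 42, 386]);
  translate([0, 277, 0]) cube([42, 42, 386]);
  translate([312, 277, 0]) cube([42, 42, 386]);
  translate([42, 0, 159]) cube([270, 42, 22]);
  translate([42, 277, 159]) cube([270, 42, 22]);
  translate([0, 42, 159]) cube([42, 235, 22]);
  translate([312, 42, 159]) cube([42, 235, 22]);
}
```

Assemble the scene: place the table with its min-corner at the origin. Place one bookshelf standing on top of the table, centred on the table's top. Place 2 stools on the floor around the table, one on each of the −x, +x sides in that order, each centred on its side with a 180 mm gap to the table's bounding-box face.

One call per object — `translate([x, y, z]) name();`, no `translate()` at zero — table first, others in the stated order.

table();
translate([317, 115, 691]) bookshelf();
translate([-534, 111, 0]) stool();
translate([1848, 111, 0]) stool();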